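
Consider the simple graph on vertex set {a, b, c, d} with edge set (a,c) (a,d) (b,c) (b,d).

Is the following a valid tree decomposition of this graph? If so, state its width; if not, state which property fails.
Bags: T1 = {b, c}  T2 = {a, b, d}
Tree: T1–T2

A tree decomposition must satisfy three properties: every vertex lies in some bag; for every edge, both endpoints lie together in some bag; and for every vertex, the bags containing it form a connected subtree. Here edge (a,c) lies in no bag, so the decomposition is invalid.

No — edge (a,c) lies in no bag.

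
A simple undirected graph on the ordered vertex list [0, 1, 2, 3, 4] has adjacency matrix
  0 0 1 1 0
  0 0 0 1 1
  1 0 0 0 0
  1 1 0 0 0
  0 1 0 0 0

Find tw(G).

1

A width-1 tree decomposition is:
Bags: B1 = {1, 4}  B2 = {1, 3}  B3 = {0, 3}  B4 = {0, 2}
Tree: B1–B2, B2–B3, B3–B4
The largest bag has 2 vertices, giving width 1; this decomposition certifies tw(G) ≤ 1. G has an edge, so its treewidth is at least 1. Hence tw(G) = 1 exactly.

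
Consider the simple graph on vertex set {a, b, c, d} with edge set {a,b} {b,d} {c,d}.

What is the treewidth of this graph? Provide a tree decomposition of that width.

Each bag holds 2 vertices, so the decomposition has width 1, which upper-bounds the treewidth. Since G has at least one edge (e.g. a–b), it is not an edgeless graph, so tw(G) ≥ 1. Hence tw(G) = 1 exactly.

Treewidth 1.
One optimal decomposition is:
Bags: B1 = {a, b}  B2 = {b, d}  B3 = {c, d}
Tree: B1–B2, B2–B3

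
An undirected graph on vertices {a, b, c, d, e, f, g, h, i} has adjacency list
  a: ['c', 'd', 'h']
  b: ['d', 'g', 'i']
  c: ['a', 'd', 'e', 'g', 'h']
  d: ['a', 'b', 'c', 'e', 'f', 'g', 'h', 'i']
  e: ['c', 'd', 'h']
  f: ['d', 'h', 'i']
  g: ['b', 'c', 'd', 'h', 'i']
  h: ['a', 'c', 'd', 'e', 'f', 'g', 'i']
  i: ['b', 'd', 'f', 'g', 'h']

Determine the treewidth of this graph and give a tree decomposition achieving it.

Treewidth 3.
One optimal decomposition is:
Bags: B1 = {b, d, g, i}  B2 = {d, g, h, i}  B3 = {d, f, h, i}  B4 = {c, d, g, h}  B5 = {c, d, e, h}  B6 = {a, c, d, h}
Tree: B1–B2, B2–B3, B2–B4, B4–B5, B4–B6

The largest bag has 4 vertices, giving width 3; this decomposition certifies tw(G) ≤ 3. For the lower bound, the 4 vertices {c, d, g, h} are pairwise adjacent, and any tree decomposition puts a clique entirely inside one bag — forcing width ≥ 3. Therefore the treewidth is 3.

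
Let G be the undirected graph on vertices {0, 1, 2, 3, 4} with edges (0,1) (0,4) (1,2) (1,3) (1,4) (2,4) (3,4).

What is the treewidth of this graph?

2

A width-2 tree decomposition is:
Bags: B1 = {1, 2, 4}  B2 = {1, 3, 4}  B3 = {0, 1, 4}
Tree: B1–B2, B1–B3
Each bag holds 3 vertices, so the decomposition has width 2, which upper-bounds the treewidth. For the lower bound, the 3 vertices {0, 1, 4} are pairwise adjacent, and any tree decomposition puts a clique entirely inside one bag — forcing width ≥ 2. Therefore the treewidth is 2.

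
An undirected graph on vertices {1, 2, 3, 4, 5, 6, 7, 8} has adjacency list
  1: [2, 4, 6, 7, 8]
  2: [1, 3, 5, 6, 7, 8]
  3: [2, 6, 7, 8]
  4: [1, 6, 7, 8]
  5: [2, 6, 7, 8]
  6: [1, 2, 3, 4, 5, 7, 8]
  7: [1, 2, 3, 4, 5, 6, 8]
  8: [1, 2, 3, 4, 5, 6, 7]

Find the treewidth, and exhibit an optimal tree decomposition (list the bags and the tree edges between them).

The largest bag has 5 vertices, giving width 4; this decomposition certifies tw(G) ≤ 4. On the other hand G contains the 5-clique {1, 2, 6, 7, 8}. A clique must lie in a single bag of any decomposition, so no decomposition can have width below 4. Therefore the treewidth is 4.

Treewidth 4.
Bags: B1 = {2, 5, 6, 7, 8}  B2 = {1, 2, 6, 7, 8}  B3 = {1, 4, 6, 7, 8}  B4 = {2, 3, 6, 7, 8}
Tree: B1–B2, B2–B3, B2–B4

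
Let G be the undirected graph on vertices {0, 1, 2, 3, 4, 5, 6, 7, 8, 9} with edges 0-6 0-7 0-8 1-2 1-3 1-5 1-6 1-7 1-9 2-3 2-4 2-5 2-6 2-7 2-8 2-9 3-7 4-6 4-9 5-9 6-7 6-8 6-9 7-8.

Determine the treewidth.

3

A width-3 tree decomposition is:
Bags: B1 = {2, 6, 7, 8}  B2 = {0, 6, 7, 8}  B3 = {1, 2, 6, 7}  B4 = {1, 2, 6, 9}  B5 = {1, 2, 5, 9}  B6 = {1, 2, 3, 7}  B7 = {2, 4, 6, 9}
Tree: B1–B2, B1–B3, B3–B4, B4–B5, B3–B6, B4–B7
Every bag has size at most 4, so the width is 4 − 1 = 3 and tw(G) ≤ 3. On the other hand G contains the 4-clique {0, 6, 7, 8}. A clique must lie in a single bag of any decomposition, so no decomposition can have width below 3. Hence tw(G) = 3 exactly.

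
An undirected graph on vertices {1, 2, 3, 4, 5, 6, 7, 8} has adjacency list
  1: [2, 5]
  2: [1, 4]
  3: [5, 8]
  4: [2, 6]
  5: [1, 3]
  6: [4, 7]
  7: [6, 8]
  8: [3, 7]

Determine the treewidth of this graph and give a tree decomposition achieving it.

Every bag has size at most 3, so the width is 3 − 1 = 2 and tw(G) ≤ 2. Since 6–7–8–3–5–1–2–4–6 is a cycle in G, G is not acyclic. Forests are exactly the graphs of treewidth ≤ 1, so tw(G) ≥ 2. The upper and lower bounds meet at 2, so that is the treewidth.

Treewidth 2.
One optimal decomposition is:
Bags: B1 = {6, 7, 8}  B2 = {3, 6, 8}  B3 = {3, 5, 6}  B4 = {1, 5, 6}  B5 = {1, 2, 6}  B6 = {2, 4, 6}
Tree: B1–B2, B2–B3, B3–B4, B4–B5, B5–B6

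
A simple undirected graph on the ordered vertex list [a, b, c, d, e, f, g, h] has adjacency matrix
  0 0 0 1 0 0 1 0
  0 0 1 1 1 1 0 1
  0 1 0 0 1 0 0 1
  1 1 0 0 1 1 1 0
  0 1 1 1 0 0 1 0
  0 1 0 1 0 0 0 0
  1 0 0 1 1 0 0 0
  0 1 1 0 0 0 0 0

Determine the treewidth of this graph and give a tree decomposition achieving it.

Treewidth 2.
One optimal decomposition is:
Bags: B1 = {b, d, e}  B2 = {b, c, e}  B3 = {d, e, g}  B4 = {b, d, f}  B5 = {b, c, h}  B6 = {a, d, g}
Tree: B1–B2, B1–B3, B1–B4, B2–B5, B3–B6

The largest bag has 3 vertices, giving width 2; this decomposition certifies tw(G) ≤ 2. Conversely, {d, e, g} is a clique of size 3, and the vertices of any clique must share a bag in every tree decomposition; so some bag has ≥ 3 vertices and tw(G) ≥ 2. Therefore the treewidth is 2.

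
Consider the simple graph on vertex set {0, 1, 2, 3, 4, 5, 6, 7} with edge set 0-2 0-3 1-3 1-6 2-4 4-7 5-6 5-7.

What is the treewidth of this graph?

A width-2 tree decomposition is:
Bags: B1 = {1, 5, 6}  B2 = {1, 5, 7}  B3 = {1, 4, 7}  B4 = {1, 2, 4}  B5 = {0, 1, 2}  B6 = {0, 1, 3}
Tree: B1–B2, B2–B3, B3–B4, B4–B5, B5–B6
The largest bag has 3 vertices, giving width 2; this decomposition certifies tw(G) ≤ 2. Since 1–6–5–7–4–2–0–3–1 is a cycle in G, G is not acyclic. Forests are exactly the graphs of treewidth ≤ 1, so tw(G) ≥ 2. The upper and lower bounds meet at 2, so that is the treewidth.

2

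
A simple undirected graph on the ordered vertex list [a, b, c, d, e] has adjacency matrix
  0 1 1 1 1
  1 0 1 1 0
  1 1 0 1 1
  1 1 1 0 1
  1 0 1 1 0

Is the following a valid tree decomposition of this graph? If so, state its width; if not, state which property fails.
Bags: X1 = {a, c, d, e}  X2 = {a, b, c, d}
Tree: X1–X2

Every vertex of G appears in some bag (union = {a, b, c, d, e}); every edge is covered by a bag; and for each vertex v the set of bags containing v is connected in the bag tree. The decomposition is therefore valid. The largest bag has 4 vertices, so the width is 3.

Yes; width 3.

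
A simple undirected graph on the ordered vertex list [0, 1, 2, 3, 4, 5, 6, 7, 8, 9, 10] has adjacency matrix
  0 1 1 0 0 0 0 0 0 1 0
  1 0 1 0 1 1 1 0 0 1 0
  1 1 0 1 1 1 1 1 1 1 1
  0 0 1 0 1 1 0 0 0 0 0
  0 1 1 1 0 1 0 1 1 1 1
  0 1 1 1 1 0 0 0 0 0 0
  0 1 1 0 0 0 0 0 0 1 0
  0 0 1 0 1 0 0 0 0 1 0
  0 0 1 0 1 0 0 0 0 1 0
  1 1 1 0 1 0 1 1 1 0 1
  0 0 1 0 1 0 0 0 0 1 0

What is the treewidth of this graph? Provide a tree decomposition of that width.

The largest bag has 4 vertices, giving width 3; this decomposition certifies tw(G) ≤ 3. Conversely, {0, 1, 2, 9} is a clique of size 4, and the vertices of any clique must share a bag in every tree decomposition; so some bag has ≥ 4 vertices and tw(G) ≥ 3. Combining the bounds, tw(G) = 3.

Treewidth 3.
Bags: B1 = {1, 2, 4, 9}  B2 = {1, 2, 6, 9}  B3 = {1, 2, 4, 5}  B4 = {2, 4, 8, 9}  B5 = {2, 4, 7, 9}  B6 = {0, 1, 2, 9}  B7 = {2, 4, 9, 10}  B8 = {2, 3, 4, 5}
Tree: B1–B2, B1–B3, B1–B4, B4–B5, B1–B6, B5–B7, B3–B8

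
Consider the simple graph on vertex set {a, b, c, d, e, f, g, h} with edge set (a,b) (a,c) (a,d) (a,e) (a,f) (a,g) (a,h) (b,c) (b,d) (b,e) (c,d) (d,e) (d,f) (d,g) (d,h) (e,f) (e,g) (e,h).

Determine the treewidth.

3

A width-3 tree decomposition is:
Bags: B1 = {a, b, d, e}  B2 = {a, d, e, f}  B3 = {a, d, e, g}  B4 = {a, b, c, d}  B5 = {a, d, e, h}
Tree: B1–B2, B1–B3, B1–B4, B3–B5
Every bag has size at most 4, so the width is 4 − 1 = 3 and tw(G) ≤ 3. Conversely, {a, d, e, g} is a clique of size 4, and the vertices of any clique must share a bag in every tree decomposition; so some bag has ≥ 4 vertices and tw(G) ≥ 3. Hence tw(G) = 3 exactly.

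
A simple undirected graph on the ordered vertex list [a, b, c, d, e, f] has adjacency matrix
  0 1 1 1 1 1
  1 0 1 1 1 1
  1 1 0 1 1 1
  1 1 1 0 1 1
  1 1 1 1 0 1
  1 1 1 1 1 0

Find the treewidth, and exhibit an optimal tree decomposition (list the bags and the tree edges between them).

With just one bag of size 6, the width is 6 − 1 = 5, so tw(G) ≤ 5. On the other hand G contains the 6-clique {a, b, c, d, e, f}. A clique must lie in a single bag of any decomposition, so no decomposition can have width below 5. The upper and lower bounds meet at 5, so that is the treewidth.

Treewidth 5.
Bags: B1 = {a, b, c, d, e, f}
Tree: (single bag)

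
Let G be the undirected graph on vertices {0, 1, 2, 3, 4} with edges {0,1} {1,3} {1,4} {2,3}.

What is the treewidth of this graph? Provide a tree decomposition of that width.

Treewidth 1.
One such decomposition:
Bags: B1 = {2, 3}  B2 = {1, 3}  B3 = {1, 4}  B4 = {0, 1}
Tree: B1–B2, B2–B3, B3–B4

The largest bag has 2 vertices, giving width 1; this decomposition certifies tw(G) ≤ 1. Any graph with an edge has treewidth ≥ 1, and G has the edge 2–3. Combining the bounds, tw(G) = 1.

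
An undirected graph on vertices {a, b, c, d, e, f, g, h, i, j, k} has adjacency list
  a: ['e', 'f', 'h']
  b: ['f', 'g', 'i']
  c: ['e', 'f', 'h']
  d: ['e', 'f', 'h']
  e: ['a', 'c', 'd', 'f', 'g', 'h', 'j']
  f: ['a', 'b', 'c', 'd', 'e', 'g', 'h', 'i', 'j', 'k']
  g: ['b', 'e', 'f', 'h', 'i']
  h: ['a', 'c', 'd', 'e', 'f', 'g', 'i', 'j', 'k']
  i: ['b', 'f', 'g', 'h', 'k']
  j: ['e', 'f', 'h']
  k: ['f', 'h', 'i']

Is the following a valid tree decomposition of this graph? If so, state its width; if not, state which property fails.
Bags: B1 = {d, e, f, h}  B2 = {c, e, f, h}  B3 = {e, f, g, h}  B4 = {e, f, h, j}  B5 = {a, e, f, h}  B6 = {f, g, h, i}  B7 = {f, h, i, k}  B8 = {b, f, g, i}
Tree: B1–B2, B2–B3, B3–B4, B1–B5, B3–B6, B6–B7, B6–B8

Yes; width 3.

Every vertex of G appears in some bag (union = {a, b, c, d, e, f, g, h, i, j, k}); every edge is covered by a bag; and for each vertex v the set of bags containing v is connected in the bag tree. The decomposition is therefore valid. The largest bag has 4 vertices, so the width is 3.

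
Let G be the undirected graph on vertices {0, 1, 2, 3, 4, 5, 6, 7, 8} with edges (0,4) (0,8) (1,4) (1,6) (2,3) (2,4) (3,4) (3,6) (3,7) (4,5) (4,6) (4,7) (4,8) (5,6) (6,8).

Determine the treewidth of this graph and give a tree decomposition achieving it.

Every bag has size at most 3, so the width is 3 − 1 = 2 and tw(G) ≤ 2. Conversely, {0, 4, 8} is a clique of size 3, and the vertices of any clique must share a bag in every tree decomposition; so some bag has ≥ 3 vertices and tw(G) ≥ 2. The upper and lower bounds meet at 2, so that is the treewidth.

Treewidth 2.
Bags: B1 = {2, 3, 4}  B2 = {3, 4, 6}  B3 = {1, 4, 6}  B4 = {4, 6, 8}  B5 = {4, 5, 6}  B6 = {3, 4, 7}  B7 = {0, 4, 8}
Tree: B1–B2, B2–B3, B2–B4, B2–B5, B2–B6, B4–B7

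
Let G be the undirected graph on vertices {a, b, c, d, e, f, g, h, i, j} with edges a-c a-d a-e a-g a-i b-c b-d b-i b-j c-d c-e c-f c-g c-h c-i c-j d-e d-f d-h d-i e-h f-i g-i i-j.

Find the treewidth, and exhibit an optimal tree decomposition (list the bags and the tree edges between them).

The largest bag has 4 vertices, giving width 3; this decomposition certifies tw(G) ≤ 3. For the lower bound, the 4 vertices {c, d, e, h} are pairwise adjacent, and any tree decomposition puts a clique entirely inside one bag — forcing width ≥ 3. Therefore the treewidth is 3.

Treewidth 3.
One such decomposition:
Bags: B1 = {b, c, d, i}  B2 = {a, c, d, i}  B3 = {a, c, d, e}  B4 = {b, c, i, j}  B5 = {c, d, e, h}  B6 = {c, d, f, i}  B7 = {a, c, g, i}
Tree: B1–B2, B2–B3, B1–B4, B3–B5, B2–B6, B2–B7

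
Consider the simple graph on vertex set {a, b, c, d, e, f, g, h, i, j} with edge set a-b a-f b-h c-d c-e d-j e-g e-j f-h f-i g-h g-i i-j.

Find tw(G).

2

A width-2 tree decomposition is:
Bags: B1 = {c, d, j}  B2 = {c, e, j}  B3 = {e, i, j}  B4 = {e, g, i}  B5 = {f, g, i}  B6 = {f, g, h}  B7 = {a, f, h}  B8 = {a, b, h}
Tree: B1–B2, B2–B3, B3–B4, B4–B5, B5–B6, B6–B7, B7–B8
Each bag holds 3 vertices, so the decomposition has width 2, which upper-bounds the treewidth. For the lower bound, G contains the cycle d–c–e–j–d, so G is not a forest; only forests have treewidth ≤ 1, hence tw(G) ≥ 2. Combining the bounds, tw(G) = 2.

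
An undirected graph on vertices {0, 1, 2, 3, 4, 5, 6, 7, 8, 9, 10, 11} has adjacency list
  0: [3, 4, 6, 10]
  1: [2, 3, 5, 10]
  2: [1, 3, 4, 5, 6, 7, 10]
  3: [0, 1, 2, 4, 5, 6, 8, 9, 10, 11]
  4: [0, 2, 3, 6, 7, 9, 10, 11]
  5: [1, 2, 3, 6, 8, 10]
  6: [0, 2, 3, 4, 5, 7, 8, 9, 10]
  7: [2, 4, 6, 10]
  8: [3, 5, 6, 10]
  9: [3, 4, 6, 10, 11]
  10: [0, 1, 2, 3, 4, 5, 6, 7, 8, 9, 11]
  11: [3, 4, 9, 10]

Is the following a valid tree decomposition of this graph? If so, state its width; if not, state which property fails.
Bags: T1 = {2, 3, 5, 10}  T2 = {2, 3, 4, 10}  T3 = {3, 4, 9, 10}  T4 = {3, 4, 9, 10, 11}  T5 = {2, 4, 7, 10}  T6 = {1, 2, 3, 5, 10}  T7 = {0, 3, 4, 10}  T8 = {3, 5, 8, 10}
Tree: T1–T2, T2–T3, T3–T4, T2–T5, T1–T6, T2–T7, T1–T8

No — vertex 6 appears in no bag.

A tree decomposition must satisfy three properties: every vertex lies in some bag; for every edge, both endpoints lie together in some bag; and for every vertex, the bags containing it form a connected subtree. Here vertex 6 appears in no bag, so the decomposition is invalid.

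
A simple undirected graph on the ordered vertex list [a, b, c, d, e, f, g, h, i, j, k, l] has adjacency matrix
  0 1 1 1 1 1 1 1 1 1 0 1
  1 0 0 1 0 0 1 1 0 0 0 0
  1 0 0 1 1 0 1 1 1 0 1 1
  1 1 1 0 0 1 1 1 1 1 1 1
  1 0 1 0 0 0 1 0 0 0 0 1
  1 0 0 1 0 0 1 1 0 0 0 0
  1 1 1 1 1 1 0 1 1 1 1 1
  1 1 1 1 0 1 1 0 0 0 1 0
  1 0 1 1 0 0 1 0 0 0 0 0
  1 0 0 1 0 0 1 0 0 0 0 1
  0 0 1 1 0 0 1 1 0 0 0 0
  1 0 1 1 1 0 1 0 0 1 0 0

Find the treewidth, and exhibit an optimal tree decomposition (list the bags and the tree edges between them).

Treewidth 4.
One such decomposition:
Bags: B1 = {a, c, d, g, l}  B2 = {a, c, d, g, h}  B3 = {c, d, g, h, k}  B4 = {a, c, d, g, i}  B5 = {a, d, f, g, h}  B6 = {a, b, d, g, h}  B7 = {a, c, e, g, l}  B8 = {a, d, g, j, l}
Tree: B1–B2, B2–B3, B1–B4, B2–B5, B2–B6, B1–B7, B1–B8

The largest bag has 5 vertices, giving width 4; this decomposition certifies tw(G) ≤ 4. Conversely, {a, d, g, j, l} is a clique of size 5, and the vertices of any clique must share a bag in every tree decomposition; so some bag has ≥ 5 vertices and tw(G) ≥ 4. The upper and lower bounds meet at 4, so that is the treewidth.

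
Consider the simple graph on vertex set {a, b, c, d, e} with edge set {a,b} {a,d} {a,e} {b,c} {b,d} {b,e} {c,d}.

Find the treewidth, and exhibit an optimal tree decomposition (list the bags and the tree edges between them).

Treewidth 2.
One optimal decomposition is:
Bags: B1 = {a, b, e}  B2 = {a, b, d}  B3 = {b, c, d}
Tree: B1–B2, B2–B3

The largest bag has 3 vertices, giving width 2; this decomposition certifies tw(G) ≤ 2. For the lower bound, the 3 vertices {b, c, d} are pairwise adjacent, and any tree decomposition puts a clique entirely inside one bag — forcing width ≥ 2. Hence tw(G) = 2 exactly.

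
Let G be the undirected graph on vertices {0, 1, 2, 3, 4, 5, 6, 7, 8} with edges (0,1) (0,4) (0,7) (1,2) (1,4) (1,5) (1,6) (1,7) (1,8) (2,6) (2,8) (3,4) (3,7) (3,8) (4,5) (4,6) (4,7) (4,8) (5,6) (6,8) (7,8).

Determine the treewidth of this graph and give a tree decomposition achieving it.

The largest bag has 4 vertices, giving width 3; this decomposition certifies tw(G) ≤ 3. Conversely, {1, 2, 6, 8} is a clique of size 4, and the vertices of any clique must share a bag in every tree decomposition; so some bag has ≥ 4 vertices and tw(G) ≥ 3. The upper and lower bounds meet at 3, so that is the treewidth.

Treewidth 3.
One such decomposition:
Bags: B1 = {1, 4, 7, 8}  B2 = {3, 4, 7, 8}  B3 = {0, 1, 4, 7}  B4 = {1, 4, 6, 8}  B5 = {1, 2, 6, 8}  B6 = {1, 4, 5, 6}
Tree: B1–B2, B1–B3, B1–B4, B4–B5, B4–B6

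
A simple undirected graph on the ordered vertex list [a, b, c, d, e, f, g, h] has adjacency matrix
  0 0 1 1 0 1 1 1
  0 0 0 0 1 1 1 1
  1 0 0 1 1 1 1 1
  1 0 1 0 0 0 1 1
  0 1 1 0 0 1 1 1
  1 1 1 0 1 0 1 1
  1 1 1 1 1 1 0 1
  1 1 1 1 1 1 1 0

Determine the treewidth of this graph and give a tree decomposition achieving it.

Every bag has size at most 5, so the width is 5 − 1 = 4 and tw(G) ≤ 4. On the other hand G contains the 5-clique {a, c, d, g, h}. A clique must lie in a single bag of any decomposition, so no decomposition can have width below 4. Therefore the treewidth is 4.

Treewidth 4.
One such decomposition:
Bags: B1 = {c, e, f, g, h}  B2 = {b, e, f, g, h}  B3 = {a, c, f, g, h}  B4 = {a, c, d, g, h}
Tree: B1–B2, B1–B3, B3–B4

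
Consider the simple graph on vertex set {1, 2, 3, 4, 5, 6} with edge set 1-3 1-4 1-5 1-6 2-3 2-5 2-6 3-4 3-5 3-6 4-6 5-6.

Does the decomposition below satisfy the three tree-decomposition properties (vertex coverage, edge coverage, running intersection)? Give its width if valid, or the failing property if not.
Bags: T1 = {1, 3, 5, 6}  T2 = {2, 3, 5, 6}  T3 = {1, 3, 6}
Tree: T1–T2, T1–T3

No — vertex 4 appears in no bag.

A tree decomposition must satisfy three properties: every vertex lies in some bag; for every edge, both endpoints lie together in some bag; and for every vertex, the bags containing it form a connected subtree. Here vertex 4 appears in no bag, so the decomposition is invalid.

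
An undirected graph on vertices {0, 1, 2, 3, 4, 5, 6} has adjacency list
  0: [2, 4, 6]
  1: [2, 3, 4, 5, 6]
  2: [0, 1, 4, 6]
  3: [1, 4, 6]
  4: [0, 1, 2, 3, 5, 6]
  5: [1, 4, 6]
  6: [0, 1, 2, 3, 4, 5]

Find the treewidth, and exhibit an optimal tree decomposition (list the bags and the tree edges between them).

Treewidth 3.
One optimal decomposition is:
Bags: B1 = {1, 4, 5, 6}  B2 = {1, 2, 4, 6}  B3 = {0, 2, 4, 6}  B4 = {1, 3, 4, 6}
Tree: B1–B2, B2–B3, B2–B4

Each bag holds 4 vertices, so the decomposition has width 3, which upper-bounds the treewidth. On the other hand G contains the 4-clique {0, 2, 4, 6}. A clique must lie in a single bag of any decomposition, so no decomposition can have width below 3. Combining the bounds, tw(G) = 3.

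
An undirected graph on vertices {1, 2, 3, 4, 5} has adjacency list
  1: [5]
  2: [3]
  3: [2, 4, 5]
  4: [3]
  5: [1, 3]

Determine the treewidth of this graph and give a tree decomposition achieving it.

Treewidth 1.
One optimal decomposition is:
Bags: B1 = {3, 4}  B2 = {3, 5}  B3 = {1, 5}  B4 = {2, 3}
Tree: B1–B2, B2–B3, B2–B4

The largest bag has 2 vertices, giving width 1; this decomposition certifies tw(G) ≤ 1. Any graph with an edge has treewidth ≥ 1, and G has the edge 4–3. Therefore the treewidth is 1.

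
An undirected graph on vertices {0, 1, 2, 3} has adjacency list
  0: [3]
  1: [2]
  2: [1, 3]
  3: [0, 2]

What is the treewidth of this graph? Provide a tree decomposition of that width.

Treewidth 1.
One such decomposition:
Bags: B1 = {1, 2}  B2 = {2, 3}  B3 = {0, 3}
Tree: B1–B2, B2–B3

The largest bag has 2 vertices, giving width 1; this decomposition certifies tw(G) ≤ 1. Since G has at least one edge (e.g. 1–2), it is not an edgeless graph, so tw(G) ≥ 1. Therefore the treewidth is 1.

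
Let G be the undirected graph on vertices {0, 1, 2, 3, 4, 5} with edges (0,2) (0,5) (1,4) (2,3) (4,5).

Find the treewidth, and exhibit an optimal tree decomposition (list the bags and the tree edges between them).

The largest bag has 2 vertices, giving width 1; this decomposition certifies tw(G) ≤ 1. Since G has at least one edge (e.g. 1–4), it is not an edgeless graph, so tw(G) ≥ 1. Hence tw(G) = 1 exactly.

Treewidth 1.
One such decomposition:
Bags: B1 = {1, 4}  B2 = {4, 5}  B3 = {0, 5}  B4 = {0, 2}  B5 = {2, 3}
Tree: B1–B2, B2–B3, B3–B4, B4–B5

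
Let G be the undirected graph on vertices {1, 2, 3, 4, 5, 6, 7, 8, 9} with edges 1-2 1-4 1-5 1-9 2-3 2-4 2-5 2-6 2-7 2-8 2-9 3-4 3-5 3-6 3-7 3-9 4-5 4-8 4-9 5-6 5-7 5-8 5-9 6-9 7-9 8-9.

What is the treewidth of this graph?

A width-4 tree decomposition is:
Bags: B1 = {2, 3, 4, 5, 9}  B2 = {1, 2, 4, 5, 9}  B3 = {2, 4, 5, 8, 9}  B4 = {2, 3, 5, 7, 9}  B5 = {2, 3, 5, 6, 9}
Tree: B1–B2, B2–B3, B1–B4, B4–B5
The largest bag has 5 vertices, giving width 4; this decomposition certifies tw(G) ≤ 4. On the other hand G contains the 5-clique {2, 4, 5, 8, 9}. A clique must lie in a single bag of any decomposition, so no decomposition can have width below 4. Hence tw(G) = 4 exactly.

4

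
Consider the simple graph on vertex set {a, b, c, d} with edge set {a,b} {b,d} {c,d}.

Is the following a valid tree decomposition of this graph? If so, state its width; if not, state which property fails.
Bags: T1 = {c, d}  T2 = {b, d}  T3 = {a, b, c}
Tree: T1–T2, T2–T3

A tree decomposition must satisfy three properties: every vertex lies in some bag; for every edge, both endpoints lie together in some bag; and for every vertex, the bags containing it form a connected subtree. Here bags containing vertex c are not connected in the tree, so the decomposition is invalid.

No — bags containing vertex c are not connected in the tree.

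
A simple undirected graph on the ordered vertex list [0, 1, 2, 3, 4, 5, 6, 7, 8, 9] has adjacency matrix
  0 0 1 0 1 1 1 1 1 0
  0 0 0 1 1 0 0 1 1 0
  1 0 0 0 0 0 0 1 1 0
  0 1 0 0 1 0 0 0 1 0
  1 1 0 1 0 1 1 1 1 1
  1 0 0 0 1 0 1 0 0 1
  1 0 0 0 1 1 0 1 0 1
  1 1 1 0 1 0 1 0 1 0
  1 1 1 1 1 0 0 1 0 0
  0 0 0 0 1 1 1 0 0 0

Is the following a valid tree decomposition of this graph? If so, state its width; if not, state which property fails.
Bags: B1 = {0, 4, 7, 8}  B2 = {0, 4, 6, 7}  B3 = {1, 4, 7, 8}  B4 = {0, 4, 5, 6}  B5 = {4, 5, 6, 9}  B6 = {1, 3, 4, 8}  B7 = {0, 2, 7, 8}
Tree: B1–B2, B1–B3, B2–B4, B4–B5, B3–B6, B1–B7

Vertex coverage: the bags together contain {0, 1, 2, 3, 4, 5, 6, 7, 8, 9}, the full vertex set. Edge coverage: each edge of G has both endpoints in at least one bag. Running intersection: for every vertex, the bags containing it form a connected subtree. All three properties hold, so this is a valid tree decomposition of width max|bag| − 1 = 3, and hence tw(G) ≤ 3.

Yes; width 3.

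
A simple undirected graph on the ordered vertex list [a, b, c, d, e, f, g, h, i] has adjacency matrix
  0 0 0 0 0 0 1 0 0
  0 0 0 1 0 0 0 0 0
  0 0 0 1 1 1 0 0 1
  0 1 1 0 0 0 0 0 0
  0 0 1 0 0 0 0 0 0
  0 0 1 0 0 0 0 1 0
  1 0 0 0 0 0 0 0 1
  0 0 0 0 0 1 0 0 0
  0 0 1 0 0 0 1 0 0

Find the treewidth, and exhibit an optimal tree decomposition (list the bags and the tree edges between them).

Every bag has size at most 2, so the width is 2 − 1 = 1 and tw(G) ≤ 1. Since G has at least one edge (e.g. g–i), it is not an edgeless graph, so tw(G) ≥ 1. The upper and lower bounds meet at 1, so that is the treewidth.

Treewidth 1.
One such decomposition:
Bags: B1 = {g, i}  B2 = {c, i}  B3 = {a, g}  B4 = {c, d}  B5 = {c, e}  B6 = {c, f}  B7 = {f, h}  B8 = {b, d}
Tree: B1–B2, B1–B3, B2–B4, B2–B5, B5–B6, B6–B7, B4–B8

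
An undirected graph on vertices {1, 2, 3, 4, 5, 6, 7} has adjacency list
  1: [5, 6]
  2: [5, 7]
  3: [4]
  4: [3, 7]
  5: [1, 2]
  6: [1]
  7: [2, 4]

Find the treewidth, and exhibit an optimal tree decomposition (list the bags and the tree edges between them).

Every bag has size at most 2, so the width is 2 − 1 = 1 and tw(G) ≤ 1. Any graph with an edge has treewidth ≥ 1, and G has the edge 6–1. Combining the bounds, tw(G) = 1.

Treewidth 1.
Bags: B1 = {1, 6}  B2 = {1, 5}  B3 = {2, 5}  B4 = {2, 7}  B5 = {4, 7}  B6 = {3, 4}
Tree: B1–B2, B2–B3, B3–B4, B4–B5, B5–B6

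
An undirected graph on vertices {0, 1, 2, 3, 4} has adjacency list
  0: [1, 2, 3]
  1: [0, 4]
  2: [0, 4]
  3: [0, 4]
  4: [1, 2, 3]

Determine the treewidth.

A width-2 tree decomposition is:
Bags: B1 = {0, 2, 4}  B2 = {0, 1, 4}  B3 = {0, 3, 4}
Tree: B1–B2, B2–B3
Each bag holds 3 vertices, so the decomposition has width 2, which upper-bounds the treewidth. The edges 0–2–4–1–0 form a cycle, so G is not a tree and its treewidth is at least 2. The upper and lower bounds meet at 2, so that is the treewidth.

2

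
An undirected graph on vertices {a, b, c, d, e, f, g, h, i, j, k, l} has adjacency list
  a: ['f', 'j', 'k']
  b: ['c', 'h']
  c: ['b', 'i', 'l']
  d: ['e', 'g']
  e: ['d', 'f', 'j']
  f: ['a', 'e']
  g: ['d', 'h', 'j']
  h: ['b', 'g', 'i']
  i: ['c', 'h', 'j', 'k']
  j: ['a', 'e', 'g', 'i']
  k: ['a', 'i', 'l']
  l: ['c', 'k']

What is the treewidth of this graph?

A width-3 tree decomposition is:
Bags: B1 = {a, d, e, f}  B2 = {a, d, e, j}  B3 = {a, d, g, j}  B4 = {a, g, j, k}  B5 = {g, i, j, k}  B6 = {g, h, i, k}  B7 = {h, i, k, l}  B8 = {c, h, i, l}  B9 = {b, c, h, l}
Tree: B1–B2, B2–B3, B3–B4, B4–B5, B5–B6, B6–B7, B7–B8, B8–B9
Every bag has size at most 4, so the width is 4 − 1 = 3 and tw(G) ≤ 3. For the lower bound: the 4 vertex sets {d,e,f}, {a}, {j}, {g,h,i,k} are disjoint, each induces a connected subgraph, and every pair is joined by at least one edge of G. Contracting each set to a single vertex therefore yields K_{4} as a minor, and since treewidth is minor-monotone, tw(G) ≥ tw(K_{4}) = 3. The upper and lower bounds meet at 3, so that is the treewidth.

3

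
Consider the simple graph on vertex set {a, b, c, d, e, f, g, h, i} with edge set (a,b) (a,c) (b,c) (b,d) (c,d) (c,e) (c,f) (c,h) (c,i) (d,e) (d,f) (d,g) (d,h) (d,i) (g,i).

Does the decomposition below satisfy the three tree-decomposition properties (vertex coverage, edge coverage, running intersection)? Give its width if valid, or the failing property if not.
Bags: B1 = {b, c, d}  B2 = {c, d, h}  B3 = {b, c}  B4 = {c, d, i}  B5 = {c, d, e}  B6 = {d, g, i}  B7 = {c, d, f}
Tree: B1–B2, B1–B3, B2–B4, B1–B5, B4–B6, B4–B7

A tree decomposition must satisfy three properties: every vertex lies in some bag; for every edge, both endpoints lie together in some bag; and for every vertex, the bags containing it form a connected subtree. Here vertex a appears in no bag, so the decomposition is invalid.

No — vertex a appears in no bag.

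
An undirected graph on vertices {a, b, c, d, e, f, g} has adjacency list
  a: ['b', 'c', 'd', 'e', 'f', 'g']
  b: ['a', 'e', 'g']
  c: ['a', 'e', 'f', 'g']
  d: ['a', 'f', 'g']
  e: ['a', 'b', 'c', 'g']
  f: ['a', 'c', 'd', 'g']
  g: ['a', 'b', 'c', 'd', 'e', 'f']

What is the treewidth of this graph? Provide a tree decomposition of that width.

Treewidth 3.
One such decomposition:
Bags: B1 = {a, c, e, g}  B2 = {a, c, f, g}  B3 = {a, b, e, g}  B4 = {a, d, f, g}
Tree: B1–B2, B1–B3, B2–B4

Every bag has size at most 4, so the width is 4 − 1 = 3 and tw(G) ≤ 3. For the lower bound, the 4 vertices {a, c, e, g} are pairwise adjacent, and any tree decomposition puts a clique entirely inside one bag — forcing width ≥ 3. Combining the bounds, tw(G) = 3.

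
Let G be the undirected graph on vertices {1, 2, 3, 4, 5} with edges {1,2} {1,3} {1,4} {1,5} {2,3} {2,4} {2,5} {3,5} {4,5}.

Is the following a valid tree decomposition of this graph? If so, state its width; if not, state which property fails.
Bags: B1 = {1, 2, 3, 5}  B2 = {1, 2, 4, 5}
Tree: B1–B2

Vertex coverage: the bags together contain {1, 2, 3, 4, 5}, the full vertex set. Edge coverage: each edge of G has both endpoints in at least one bag. Running intersection: for every vertex, the bags containing it form a connected subtree. All three properties hold, so this is a valid tree decomposition of width max|bag| − 1 = 3, and hence tw(G) ≤ 3.

Yes; width 3.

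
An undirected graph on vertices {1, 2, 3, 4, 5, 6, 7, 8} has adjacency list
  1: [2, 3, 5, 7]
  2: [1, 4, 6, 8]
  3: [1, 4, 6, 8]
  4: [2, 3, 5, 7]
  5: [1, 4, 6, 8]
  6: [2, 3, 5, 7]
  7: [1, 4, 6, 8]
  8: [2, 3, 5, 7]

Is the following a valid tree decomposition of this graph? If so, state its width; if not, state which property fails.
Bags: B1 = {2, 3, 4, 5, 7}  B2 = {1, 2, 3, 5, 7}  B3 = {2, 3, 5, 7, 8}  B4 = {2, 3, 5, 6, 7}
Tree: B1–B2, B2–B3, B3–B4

Checking the three conditions: (i) the bags cover all of {1, 2, 3, 4, 5, 6, 7, 8}; (ii) for each edge, some bag contains both endpoints; (iii) the bags containing any fixed vertex form a subtree. All hold, so the decomposition is valid with width 5 − 1 = 4.

Yes; width 4.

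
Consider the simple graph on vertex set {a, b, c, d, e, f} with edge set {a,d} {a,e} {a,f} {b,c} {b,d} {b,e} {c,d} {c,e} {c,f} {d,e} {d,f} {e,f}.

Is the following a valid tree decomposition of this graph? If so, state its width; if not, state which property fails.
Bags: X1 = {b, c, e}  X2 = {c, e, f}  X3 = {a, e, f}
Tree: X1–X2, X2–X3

A tree decomposition must satisfy three properties: every vertex lies in some bag; for every edge, both endpoints lie together in some bag; and for every vertex, the bags containing it form a connected subtree. Here vertex d appears in no bag, so the decomposition is invalid.

No — vertex d appears in no bag.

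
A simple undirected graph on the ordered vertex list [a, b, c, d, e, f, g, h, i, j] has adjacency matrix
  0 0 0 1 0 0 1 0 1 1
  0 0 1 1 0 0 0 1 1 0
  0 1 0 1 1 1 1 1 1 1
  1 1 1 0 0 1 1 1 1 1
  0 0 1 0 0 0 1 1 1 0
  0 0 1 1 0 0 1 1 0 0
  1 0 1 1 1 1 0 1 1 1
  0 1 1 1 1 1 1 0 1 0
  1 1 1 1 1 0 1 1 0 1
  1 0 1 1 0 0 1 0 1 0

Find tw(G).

4

A width-4 tree decomposition is:
Bags: B1 = {c, d, g, h, i}  B2 = {c, d, g, i, j}  B3 = {c, e, g, h, i}  B4 = {a, d, g, i, j}  B5 = {c, d, f, g, h}  B6 = {b, c, d, h, i}
Tree: B1–B2, B1–B3, B2–B4, B1–B5, B1–B6
The largest bag has 5 vertices, giving width 4; this decomposition certifies tw(G) ≤ 4. Conversely, {c, d, f, g, h} is a clique of size 5, and the vertices of any clique must share a bag in every tree decomposition; so some bag has ≥ 5 vertices and tw(G) ≥ 4. Hence tw(G) = 4 exactly.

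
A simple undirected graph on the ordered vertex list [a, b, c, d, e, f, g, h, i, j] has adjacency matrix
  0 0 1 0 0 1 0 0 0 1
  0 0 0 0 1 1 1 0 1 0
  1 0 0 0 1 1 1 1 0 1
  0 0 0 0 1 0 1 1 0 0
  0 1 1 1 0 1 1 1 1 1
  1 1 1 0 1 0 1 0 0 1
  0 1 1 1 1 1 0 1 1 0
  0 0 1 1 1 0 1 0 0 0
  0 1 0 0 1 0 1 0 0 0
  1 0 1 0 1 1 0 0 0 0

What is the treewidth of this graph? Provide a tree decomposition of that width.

Treewidth 3.
One optimal decomposition is:
Bags: B1 = {a, c, f, j}  B2 = {c, e, f, j}  B3 = {c, e, f, g}  B4 = {c, e, g, h}  B5 = {b, e, f, g}  B6 = {b, e, g, i}  B7 = {d, e, g, h}
Tree: B1–B2, B2–B3, B3–B4, B3–B5, B5–B6, B4–B7

Every bag has size at most 4, so the width is 4 − 1 = 3 and tw(G) ≤ 3. On the other hand G contains the 4-clique {d, e, g, h}. A clique must lie in a single bag of any decomposition, so no decomposition can have width below 3. Combining the bounds, tw(G) = 3.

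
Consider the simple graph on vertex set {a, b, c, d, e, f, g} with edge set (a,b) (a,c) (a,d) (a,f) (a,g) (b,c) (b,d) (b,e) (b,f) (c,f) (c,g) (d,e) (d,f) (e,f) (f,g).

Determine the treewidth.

3

A width-3 tree decomposition is:
Bags: B1 = {b, d, e, f}  B2 = {a, b, d, f}  B3 = {a, b, c, f}  B4 = {a, c, f, g}
Tree: B1–B2, B2–B3, B3–B4
Each bag holds 4 vertices, so the decomposition has width 3, which upper-bounds the treewidth. For the lower bound, the 4 vertices {a, c, f, g} are pairwise adjacent, and any tree decomposition puts a clique entirely inside one bag — forcing width ≥ 3. Combining the bounds, tw(G) = 3.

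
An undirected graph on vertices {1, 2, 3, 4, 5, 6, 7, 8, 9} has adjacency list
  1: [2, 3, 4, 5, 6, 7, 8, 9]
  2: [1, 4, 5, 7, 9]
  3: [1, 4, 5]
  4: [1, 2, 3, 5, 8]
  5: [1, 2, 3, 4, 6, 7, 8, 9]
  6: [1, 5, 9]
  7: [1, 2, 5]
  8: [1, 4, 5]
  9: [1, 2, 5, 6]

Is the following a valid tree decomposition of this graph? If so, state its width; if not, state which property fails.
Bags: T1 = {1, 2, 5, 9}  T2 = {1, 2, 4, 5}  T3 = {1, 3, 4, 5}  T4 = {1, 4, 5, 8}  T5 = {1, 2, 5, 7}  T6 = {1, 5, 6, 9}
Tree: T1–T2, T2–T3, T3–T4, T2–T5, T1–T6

Yes; width 3.

Vertex coverage: the bags together contain {1, 2, 3, 4, 5, 6, 7, 8, 9}, the full vertex set. Edge coverage: each edge of G has both endpoints in at least one bag. Running intersection: for every vertex, the bags containing it form a connected subtree. All three properties hold, so this is a valid tree decomposition of width max|bag| − 1 = 3, and hence tw(G) ≤ 3.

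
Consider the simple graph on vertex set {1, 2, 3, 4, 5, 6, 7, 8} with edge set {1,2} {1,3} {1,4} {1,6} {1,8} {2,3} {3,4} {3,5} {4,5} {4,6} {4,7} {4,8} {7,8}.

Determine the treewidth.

A width-2 tree decomposition is:
Bags: B1 = {1, 2, 3}  B2 = {1, 3, 4}  B3 = {1, 4, 8}  B4 = {1, 4, 6}  B5 = {3, 4, 5}  B6 = {4, 7, 8}
Tree: B1–B2, B2–B3, B3–B4, B2–B5, B3–B6
The largest bag has 3 vertices, giving width 2; this decomposition certifies tw(G) ≤ 2. For the lower bound, the 3 vertices {1, 2, 3} are pairwise adjacent, and any tree decomposition puts a clique entirely inside one bag — forcing width ≥ 2. Combining the bounds, tw(G) = 2.

2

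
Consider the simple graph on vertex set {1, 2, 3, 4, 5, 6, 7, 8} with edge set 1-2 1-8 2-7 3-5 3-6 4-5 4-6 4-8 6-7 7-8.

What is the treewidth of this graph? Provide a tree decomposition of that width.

Every bag has size at most 3, so the width is 3 − 1 = 2 and tw(G) ≤ 2. For the lower bound, G contains the cycle 2–1–8–7–2, so G is not a forest; only forests have treewidth ≤ 1, hence tw(G) ≥ 2. Combining the bounds, tw(G) = 2.

Treewidth 2.
One such decomposition:
Bags: B1 = {1, 2, 7}  B2 = {1, 7, 8}  B3 = {6, 7, 8}  B4 = {4, 6, 8}  B5 = {3, 4, 6}  B6 = {3, 4, 5}
Tree: B1–B2, B2–B3, B3–B4, B4–B5, B5–B6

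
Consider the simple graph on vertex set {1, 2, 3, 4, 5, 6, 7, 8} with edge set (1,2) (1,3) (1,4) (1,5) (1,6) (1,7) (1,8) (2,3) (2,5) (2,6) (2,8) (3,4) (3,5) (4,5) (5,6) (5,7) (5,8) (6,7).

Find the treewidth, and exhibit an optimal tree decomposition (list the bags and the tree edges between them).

The largest bag has 4 vertices, giving width 3; this decomposition certifies tw(G) ≤ 3. Conversely, {1, 2, 5, 8} is a clique of size 4, and the vertices of any clique must share a bag in every tree decomposition; so some bag has ≥ 4 vertices and tw(G) ≥ 3. Combining the bounds, tw(G) = 3.

Treewidth 3.
One optimal decomposition is:
Bags: B1 = {1, 2, 5, 6}  B2 = {1, 2, 3, 5}  B3 = {1, 5, 6, 7}  B4 = {1, 2, 5, 8}  B5 = {1, 3, 4, 5}
Tree: B1–B2, B1–B3, B2–B4, B2–B5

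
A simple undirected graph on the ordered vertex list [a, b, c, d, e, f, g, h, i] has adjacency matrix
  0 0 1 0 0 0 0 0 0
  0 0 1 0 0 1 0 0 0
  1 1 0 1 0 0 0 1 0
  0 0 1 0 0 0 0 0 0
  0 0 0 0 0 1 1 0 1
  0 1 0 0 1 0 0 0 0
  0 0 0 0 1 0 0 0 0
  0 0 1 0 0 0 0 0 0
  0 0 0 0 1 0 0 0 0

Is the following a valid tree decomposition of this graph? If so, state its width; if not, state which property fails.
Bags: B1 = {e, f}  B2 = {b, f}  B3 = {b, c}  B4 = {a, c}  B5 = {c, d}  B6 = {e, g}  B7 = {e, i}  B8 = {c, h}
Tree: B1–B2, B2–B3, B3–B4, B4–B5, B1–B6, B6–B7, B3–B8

Every vertex of G appears in some bag (union = {a, b, c, d, e, f, g, h, i}); every edge is covered by a bag; and for each vertex v the set of bags containing v is connected in the bag tree. The decomposition is therefore valid. The largest bag has 2 vertices, so the width is 1.

Yes; width 1.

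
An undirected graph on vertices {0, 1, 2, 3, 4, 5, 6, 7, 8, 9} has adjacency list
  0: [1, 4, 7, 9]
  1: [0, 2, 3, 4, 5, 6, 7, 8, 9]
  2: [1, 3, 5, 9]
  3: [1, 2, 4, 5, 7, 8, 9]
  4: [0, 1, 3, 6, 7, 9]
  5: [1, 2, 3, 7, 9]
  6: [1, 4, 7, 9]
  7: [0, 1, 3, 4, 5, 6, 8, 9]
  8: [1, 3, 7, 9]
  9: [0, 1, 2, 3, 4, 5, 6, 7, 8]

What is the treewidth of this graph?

4

A width-4 tree decomposition is:
Bags: B1 = {1, 3, 4, 7, 9}  B2 = {0, 1, 4, 7, 9}  B3 = {1, 3, 7, 8, 9}  B4 = {1, 3, 5, 7, 9}  B5 = {1, 2, 3, 5, 9}  B6 = {1, 4, 6, 7, 9}
Tree: B1–B2, B1–B3, B3–B4, B4–B5, B2–B6
Every bag has size at most 5, so the width is 5 − 1 = 4 and tw(G) ≤ 4. On the other hand G contains the 5-clique {1, 2, 3, 5, 9}. A clique must lie in a single bag of any decomposition, so no decomposition can have width below 4. Combining the bounds, tw(G) = 4.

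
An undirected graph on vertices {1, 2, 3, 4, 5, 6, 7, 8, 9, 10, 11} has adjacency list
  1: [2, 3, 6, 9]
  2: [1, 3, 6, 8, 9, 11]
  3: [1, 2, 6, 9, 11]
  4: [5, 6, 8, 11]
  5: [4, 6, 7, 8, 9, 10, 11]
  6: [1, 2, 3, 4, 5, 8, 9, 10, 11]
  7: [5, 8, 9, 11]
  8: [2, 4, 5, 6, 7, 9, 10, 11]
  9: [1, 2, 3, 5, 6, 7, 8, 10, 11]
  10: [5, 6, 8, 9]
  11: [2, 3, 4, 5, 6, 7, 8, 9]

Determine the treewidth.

A width-4 tree decomposition is:
Bags: B1 = {5, 6, 8, 9, 11}  B2 = {4, 5, 6, 8, 11}  B3 = {2, 6, 8, 9, 11}  B4 = {5, 6, 8, 9, 10}  B5 = {2, 3, 6, 9, 11}  B6 = {1, 2, 3, 6, 9}  B7 = {5, 7, 8, 9, 11}
Tree: B1–B2, B1–B3, B1–B4, B3–B5, B5–B6, B1–B7
Every bag has size at most 5, so the width is 5 − 1 = 4 and tw(G) ≤ 4. Conversely, {2, 6, 8, 9, 11} is a clique of size 5, and the vertices of any clique must share a bag in every tree decomposition; so some bag has ≥ 5 vertices and tw(G) ≥ 4. The upper and lower bounds meet at 4, so that is the treewidth.

4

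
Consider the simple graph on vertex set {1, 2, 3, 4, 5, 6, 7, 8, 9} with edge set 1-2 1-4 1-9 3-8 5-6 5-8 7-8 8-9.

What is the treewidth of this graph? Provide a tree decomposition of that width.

Every bag has size at most 2, so the width is 2 − 1 = 1 and tw(G) ≤ 1. Any graph with an edge has treewidth ≥ 1, and G has the edge 8–5. Combining the bounds, tw(G) = 1.

Treewidth 1.
One optimal decomposition is:
Bags: B1 = {5, 8}  B2 = {8, 9}  B3 = {1, 9}  B4 = {3, 8}  B5 = {5, 6}  B6 = {1, 4}  B7 = {1, 2}  B8 = {7, 8}
Tree: B1–B2, B2–B3, B1–B4, B1–B5, B3–B6, B3–B7, B2–B8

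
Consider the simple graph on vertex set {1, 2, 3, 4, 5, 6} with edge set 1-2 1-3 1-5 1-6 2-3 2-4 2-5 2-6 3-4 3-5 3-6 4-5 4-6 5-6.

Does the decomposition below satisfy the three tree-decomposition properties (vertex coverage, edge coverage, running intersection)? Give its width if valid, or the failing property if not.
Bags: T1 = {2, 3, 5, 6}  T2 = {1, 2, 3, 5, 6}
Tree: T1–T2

No — vertex 4 appears in no bag.

A tree decomposition must satisfy three properties: every vertex lies in some bag; for every edge, both endpoints lie together in some bag; and for every vertex, the bags containing it form a connected subtree. Here vertex 4 appears in no bag, so the decomposition is invalid.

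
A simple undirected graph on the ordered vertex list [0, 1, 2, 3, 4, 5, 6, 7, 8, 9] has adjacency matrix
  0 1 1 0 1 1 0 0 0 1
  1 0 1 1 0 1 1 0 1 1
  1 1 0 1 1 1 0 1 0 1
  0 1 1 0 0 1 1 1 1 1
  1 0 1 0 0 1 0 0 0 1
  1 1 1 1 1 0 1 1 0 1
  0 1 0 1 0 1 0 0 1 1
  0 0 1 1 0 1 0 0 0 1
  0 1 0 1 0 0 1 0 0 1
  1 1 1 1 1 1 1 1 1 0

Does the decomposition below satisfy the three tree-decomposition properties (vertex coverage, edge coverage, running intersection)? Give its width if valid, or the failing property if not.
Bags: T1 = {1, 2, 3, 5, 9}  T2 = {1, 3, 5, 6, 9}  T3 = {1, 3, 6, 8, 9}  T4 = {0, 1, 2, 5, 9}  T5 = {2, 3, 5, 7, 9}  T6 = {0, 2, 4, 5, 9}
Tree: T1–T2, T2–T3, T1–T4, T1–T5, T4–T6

Vertex coverage: the bags together contain {0, 1, 2, 3, 4, 5, 6, 7, 8, 9}, the full vertex set. Edge coverage: each edge of G has both endpoints in at least one bag. Running intersection: for every vertex, the bags containing it form a connected subtree. All three properties hold, so this is a valid tree decomposition of width max|bag| − 1 = 4, and hence tw(G) ≤ 4.

Yes; width 4.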